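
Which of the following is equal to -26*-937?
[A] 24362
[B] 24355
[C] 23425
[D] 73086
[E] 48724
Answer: A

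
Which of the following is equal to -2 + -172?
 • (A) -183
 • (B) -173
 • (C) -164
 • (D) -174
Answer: D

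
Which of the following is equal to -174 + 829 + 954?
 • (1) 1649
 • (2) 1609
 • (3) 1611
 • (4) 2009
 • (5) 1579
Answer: 2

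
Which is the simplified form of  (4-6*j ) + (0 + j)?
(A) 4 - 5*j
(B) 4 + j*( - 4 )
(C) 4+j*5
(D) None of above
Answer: A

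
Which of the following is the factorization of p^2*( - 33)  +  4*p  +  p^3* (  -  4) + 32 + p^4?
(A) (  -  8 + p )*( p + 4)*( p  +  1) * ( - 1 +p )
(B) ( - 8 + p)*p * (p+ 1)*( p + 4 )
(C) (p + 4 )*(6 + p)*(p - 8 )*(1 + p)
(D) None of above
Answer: A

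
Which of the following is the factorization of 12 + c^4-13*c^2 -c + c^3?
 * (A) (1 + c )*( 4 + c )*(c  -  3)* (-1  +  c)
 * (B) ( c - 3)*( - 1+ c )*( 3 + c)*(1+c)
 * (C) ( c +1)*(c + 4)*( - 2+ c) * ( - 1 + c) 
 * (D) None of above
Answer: A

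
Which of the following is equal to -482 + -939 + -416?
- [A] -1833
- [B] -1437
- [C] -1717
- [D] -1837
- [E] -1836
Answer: D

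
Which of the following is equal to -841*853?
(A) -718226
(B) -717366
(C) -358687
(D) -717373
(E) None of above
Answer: D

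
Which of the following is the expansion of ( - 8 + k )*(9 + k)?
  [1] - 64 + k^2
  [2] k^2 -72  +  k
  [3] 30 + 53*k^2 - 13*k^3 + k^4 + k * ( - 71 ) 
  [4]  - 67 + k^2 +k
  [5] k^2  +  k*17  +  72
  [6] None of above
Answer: 2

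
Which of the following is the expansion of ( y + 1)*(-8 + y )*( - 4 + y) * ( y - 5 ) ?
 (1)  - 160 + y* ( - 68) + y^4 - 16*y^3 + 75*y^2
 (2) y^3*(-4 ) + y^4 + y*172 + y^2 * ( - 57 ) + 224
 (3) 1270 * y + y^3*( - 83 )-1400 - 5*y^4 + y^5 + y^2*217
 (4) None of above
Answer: 1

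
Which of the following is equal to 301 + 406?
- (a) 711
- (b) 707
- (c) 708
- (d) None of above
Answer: b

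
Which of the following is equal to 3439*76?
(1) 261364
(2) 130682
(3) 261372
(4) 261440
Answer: 1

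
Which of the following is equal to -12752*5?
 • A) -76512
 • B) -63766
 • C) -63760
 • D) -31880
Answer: C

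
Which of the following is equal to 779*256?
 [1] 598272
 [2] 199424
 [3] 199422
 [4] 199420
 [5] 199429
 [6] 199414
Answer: 2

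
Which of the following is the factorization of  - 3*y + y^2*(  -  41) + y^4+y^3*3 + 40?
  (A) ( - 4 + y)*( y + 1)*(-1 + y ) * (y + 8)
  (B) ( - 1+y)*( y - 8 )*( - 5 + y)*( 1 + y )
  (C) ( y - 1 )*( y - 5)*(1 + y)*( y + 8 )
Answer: C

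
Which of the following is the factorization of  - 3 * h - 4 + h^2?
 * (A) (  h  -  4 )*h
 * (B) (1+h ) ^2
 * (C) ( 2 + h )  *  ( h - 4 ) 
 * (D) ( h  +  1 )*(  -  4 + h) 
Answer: D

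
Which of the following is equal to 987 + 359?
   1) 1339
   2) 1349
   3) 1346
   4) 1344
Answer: 3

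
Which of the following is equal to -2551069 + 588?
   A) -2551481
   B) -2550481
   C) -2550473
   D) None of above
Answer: B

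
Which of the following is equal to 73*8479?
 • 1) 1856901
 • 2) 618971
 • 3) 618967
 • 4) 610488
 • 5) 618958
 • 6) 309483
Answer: 3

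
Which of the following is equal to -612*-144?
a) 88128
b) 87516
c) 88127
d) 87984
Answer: a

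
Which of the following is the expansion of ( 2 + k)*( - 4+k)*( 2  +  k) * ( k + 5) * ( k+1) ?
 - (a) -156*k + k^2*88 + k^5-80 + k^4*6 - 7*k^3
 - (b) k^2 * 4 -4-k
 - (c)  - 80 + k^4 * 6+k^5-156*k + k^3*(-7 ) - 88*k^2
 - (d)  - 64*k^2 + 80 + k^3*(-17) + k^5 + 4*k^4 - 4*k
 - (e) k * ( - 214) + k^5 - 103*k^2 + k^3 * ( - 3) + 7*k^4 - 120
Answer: c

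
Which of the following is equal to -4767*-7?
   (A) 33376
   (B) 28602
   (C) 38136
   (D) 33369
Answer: D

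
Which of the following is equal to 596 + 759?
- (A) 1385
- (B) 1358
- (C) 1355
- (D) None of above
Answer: C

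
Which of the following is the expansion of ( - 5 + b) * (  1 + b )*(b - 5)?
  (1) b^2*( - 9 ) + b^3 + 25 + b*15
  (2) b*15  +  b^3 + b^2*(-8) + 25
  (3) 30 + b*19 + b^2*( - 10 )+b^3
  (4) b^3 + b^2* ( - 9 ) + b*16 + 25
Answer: 1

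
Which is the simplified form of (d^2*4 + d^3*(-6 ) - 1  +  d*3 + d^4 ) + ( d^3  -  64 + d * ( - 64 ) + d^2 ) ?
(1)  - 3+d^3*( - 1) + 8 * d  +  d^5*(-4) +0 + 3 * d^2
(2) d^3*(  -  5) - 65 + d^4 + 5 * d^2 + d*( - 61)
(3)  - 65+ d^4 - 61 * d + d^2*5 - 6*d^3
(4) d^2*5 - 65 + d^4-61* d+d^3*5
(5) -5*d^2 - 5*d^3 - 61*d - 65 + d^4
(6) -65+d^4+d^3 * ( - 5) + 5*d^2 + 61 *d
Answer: 2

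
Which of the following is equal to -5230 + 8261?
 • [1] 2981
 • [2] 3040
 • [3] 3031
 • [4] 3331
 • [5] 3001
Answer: 3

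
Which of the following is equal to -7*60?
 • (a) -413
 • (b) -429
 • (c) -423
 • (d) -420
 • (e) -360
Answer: d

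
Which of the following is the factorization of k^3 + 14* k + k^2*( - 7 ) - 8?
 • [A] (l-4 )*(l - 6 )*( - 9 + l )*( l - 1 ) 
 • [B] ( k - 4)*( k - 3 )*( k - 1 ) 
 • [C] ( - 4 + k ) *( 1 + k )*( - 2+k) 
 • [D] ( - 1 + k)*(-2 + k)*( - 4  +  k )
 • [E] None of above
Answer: D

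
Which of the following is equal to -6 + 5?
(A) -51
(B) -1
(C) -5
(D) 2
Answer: B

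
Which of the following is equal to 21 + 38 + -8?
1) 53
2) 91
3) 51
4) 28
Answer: 3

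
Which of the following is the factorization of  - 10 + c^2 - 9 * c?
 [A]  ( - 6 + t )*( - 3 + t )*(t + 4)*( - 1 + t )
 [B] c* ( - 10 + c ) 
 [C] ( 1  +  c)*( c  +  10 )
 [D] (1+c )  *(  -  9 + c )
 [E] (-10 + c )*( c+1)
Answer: E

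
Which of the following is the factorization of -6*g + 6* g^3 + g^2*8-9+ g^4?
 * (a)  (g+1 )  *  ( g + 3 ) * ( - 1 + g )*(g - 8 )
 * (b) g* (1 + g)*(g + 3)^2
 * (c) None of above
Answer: c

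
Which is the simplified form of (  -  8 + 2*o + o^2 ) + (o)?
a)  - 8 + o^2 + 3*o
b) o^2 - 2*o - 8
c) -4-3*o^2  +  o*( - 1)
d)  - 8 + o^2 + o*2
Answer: a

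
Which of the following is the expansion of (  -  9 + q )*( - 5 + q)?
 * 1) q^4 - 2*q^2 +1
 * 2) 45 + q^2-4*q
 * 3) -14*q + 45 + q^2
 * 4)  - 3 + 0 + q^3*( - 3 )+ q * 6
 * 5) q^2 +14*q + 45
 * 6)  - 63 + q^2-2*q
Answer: 3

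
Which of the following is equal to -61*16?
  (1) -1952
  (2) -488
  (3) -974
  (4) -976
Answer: 4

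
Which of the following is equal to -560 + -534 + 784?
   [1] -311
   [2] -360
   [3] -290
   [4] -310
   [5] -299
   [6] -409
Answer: 4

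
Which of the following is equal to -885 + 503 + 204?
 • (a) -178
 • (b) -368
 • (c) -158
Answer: a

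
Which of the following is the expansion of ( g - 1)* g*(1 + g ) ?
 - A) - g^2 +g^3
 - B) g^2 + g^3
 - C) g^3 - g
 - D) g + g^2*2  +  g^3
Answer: C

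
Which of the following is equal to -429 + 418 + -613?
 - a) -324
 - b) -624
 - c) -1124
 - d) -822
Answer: b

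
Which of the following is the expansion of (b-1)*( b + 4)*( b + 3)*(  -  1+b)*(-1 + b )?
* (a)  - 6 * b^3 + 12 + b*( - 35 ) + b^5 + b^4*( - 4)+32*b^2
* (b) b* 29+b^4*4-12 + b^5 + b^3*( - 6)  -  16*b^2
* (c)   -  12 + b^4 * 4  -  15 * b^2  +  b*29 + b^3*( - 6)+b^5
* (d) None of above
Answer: b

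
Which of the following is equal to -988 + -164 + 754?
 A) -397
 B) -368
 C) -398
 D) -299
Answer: C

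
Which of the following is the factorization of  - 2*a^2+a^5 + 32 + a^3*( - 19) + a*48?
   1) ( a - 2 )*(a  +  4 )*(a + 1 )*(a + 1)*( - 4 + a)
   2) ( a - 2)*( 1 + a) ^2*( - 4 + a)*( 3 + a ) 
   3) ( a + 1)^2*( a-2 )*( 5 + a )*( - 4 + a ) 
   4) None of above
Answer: 1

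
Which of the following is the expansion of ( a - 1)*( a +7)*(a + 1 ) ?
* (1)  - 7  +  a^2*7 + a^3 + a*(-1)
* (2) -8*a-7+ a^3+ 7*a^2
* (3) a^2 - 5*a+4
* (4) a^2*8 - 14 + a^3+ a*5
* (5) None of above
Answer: 1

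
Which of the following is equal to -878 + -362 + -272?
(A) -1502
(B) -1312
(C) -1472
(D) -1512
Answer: D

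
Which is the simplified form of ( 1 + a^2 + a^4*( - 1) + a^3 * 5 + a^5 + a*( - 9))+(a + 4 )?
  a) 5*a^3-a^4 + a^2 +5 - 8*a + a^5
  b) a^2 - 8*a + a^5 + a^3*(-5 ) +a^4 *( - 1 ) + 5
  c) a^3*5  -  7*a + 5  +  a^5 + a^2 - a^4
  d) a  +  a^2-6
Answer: a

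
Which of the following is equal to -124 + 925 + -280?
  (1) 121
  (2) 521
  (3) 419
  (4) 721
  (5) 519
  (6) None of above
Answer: 2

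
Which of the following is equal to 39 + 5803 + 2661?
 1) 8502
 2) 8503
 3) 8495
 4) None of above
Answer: 2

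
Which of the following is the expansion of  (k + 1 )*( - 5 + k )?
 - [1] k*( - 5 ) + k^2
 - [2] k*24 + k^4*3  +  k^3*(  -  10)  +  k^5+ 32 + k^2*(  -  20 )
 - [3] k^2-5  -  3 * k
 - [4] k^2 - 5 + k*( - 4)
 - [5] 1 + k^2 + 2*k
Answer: 4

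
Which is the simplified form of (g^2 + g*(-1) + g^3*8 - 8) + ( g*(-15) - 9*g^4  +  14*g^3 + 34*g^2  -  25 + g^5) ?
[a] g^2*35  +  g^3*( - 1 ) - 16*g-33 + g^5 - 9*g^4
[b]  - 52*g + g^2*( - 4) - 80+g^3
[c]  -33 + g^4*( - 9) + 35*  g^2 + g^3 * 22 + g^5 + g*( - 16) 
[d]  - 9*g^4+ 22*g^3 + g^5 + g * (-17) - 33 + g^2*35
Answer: c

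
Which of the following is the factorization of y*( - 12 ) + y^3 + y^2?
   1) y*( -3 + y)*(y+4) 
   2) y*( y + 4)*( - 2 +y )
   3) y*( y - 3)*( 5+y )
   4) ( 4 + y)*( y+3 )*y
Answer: 1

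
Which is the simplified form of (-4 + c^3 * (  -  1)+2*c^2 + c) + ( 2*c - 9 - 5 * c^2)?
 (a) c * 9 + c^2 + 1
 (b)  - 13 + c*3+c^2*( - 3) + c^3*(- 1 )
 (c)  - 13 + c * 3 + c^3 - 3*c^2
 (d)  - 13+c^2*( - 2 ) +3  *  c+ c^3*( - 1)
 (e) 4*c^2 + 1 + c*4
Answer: b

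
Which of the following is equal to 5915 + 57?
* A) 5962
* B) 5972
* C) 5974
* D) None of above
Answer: B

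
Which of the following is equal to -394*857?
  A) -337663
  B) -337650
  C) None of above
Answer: C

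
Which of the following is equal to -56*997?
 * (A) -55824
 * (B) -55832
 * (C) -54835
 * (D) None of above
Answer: B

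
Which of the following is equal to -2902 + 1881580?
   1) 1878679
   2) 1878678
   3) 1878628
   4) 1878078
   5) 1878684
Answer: 2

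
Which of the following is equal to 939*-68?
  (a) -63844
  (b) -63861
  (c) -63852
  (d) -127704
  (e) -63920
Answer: c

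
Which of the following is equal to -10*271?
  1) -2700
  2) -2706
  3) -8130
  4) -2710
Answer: 4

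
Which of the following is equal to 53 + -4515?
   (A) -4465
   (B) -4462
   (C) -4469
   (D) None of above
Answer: B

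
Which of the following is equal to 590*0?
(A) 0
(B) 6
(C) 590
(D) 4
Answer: A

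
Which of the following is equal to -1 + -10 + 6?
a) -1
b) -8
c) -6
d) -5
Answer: d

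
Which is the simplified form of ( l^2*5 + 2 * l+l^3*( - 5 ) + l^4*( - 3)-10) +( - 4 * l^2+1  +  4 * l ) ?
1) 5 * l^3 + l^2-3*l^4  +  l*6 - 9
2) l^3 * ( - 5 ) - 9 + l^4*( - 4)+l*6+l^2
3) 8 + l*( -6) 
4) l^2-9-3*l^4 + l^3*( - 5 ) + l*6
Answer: 4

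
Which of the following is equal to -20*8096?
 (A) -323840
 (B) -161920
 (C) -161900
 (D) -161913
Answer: B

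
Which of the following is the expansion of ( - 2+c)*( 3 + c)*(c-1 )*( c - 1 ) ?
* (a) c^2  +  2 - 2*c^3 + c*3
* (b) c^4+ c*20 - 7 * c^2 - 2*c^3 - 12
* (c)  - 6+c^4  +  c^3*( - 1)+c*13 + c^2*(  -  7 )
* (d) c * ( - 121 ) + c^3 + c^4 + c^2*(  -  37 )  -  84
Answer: c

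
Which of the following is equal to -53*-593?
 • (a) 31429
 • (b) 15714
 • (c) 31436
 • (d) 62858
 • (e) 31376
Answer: a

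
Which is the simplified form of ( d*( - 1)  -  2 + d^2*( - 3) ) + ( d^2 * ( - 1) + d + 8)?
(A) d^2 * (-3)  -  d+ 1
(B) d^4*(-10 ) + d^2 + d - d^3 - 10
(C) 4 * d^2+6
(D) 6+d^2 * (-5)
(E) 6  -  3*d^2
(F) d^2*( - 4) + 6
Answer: F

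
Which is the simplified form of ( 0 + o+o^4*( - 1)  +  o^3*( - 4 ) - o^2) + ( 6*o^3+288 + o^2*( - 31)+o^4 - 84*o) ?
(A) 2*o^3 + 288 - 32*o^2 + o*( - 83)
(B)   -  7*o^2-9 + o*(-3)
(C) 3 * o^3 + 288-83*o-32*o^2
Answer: A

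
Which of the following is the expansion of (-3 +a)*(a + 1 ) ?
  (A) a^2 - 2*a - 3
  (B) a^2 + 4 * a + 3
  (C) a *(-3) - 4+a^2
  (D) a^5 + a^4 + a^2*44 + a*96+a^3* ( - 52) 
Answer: A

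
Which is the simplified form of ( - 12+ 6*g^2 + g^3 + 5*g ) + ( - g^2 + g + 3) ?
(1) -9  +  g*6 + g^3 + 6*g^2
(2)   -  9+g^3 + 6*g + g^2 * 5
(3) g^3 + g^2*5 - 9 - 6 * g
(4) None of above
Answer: 2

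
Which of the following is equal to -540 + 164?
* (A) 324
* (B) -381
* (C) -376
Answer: C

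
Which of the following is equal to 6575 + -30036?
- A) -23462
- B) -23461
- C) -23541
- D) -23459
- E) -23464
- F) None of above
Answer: B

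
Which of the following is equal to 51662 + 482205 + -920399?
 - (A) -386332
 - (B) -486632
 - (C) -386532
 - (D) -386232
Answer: C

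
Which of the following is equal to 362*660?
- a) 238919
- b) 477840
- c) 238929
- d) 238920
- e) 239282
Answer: d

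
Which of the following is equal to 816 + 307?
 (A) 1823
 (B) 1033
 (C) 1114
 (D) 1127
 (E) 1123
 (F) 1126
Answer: E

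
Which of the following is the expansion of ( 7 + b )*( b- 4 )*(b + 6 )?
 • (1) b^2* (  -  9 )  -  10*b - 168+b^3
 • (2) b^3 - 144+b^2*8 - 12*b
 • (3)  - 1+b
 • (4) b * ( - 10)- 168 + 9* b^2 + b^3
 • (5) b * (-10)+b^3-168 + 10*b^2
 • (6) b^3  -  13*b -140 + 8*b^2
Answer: 4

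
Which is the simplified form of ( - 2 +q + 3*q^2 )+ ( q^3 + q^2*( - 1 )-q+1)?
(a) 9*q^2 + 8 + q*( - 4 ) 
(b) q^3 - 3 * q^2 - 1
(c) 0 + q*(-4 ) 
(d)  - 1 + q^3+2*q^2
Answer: d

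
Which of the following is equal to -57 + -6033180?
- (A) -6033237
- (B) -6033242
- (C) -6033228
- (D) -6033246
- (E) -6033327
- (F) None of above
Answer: A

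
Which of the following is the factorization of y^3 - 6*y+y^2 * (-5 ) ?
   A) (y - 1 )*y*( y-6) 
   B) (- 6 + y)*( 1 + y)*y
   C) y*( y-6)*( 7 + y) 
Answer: B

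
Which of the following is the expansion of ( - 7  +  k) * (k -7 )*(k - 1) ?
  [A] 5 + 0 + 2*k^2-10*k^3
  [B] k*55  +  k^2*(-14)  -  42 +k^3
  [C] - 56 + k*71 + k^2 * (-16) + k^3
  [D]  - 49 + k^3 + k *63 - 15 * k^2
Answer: D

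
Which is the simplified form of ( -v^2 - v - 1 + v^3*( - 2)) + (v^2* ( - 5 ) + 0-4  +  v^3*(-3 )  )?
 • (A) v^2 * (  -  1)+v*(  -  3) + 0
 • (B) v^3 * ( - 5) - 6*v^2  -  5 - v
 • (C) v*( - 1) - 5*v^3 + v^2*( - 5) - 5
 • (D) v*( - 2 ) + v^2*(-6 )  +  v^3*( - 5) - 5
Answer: B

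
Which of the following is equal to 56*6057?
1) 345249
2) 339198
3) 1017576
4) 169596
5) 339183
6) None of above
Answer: 6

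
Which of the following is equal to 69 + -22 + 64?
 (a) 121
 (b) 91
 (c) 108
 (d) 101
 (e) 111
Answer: e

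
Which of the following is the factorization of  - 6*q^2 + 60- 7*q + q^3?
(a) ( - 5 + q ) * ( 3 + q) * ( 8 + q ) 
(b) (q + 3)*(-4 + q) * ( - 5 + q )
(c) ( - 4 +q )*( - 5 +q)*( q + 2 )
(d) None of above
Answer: b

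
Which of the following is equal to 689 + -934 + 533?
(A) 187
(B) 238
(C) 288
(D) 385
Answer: C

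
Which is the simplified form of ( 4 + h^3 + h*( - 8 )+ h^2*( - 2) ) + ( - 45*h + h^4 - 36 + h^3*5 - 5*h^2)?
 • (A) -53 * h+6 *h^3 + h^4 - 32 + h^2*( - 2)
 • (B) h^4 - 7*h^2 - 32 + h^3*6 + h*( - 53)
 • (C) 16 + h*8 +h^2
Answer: B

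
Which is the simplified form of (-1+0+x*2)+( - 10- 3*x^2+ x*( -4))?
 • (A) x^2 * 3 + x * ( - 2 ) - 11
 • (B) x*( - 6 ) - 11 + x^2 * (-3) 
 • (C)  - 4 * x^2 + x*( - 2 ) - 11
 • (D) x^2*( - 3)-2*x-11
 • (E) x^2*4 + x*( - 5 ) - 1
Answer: D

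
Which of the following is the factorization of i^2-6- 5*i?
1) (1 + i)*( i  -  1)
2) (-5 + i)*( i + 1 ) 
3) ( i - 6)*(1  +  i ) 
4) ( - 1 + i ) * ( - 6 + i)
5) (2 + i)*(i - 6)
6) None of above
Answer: 3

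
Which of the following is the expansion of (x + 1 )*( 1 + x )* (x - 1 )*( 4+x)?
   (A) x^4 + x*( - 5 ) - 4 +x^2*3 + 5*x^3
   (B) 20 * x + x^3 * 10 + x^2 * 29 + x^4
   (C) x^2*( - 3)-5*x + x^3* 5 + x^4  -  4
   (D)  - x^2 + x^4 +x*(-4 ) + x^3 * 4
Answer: A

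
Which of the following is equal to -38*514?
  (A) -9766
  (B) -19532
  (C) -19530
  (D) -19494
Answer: B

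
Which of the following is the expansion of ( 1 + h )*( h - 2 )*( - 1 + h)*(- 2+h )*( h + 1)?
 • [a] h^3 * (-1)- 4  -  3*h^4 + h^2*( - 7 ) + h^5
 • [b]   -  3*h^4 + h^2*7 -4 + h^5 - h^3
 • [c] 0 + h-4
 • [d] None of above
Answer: b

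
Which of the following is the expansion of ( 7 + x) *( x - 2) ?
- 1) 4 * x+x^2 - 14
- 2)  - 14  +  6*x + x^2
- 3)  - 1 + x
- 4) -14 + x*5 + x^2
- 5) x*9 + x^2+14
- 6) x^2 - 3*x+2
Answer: 4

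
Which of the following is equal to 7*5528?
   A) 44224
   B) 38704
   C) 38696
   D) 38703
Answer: C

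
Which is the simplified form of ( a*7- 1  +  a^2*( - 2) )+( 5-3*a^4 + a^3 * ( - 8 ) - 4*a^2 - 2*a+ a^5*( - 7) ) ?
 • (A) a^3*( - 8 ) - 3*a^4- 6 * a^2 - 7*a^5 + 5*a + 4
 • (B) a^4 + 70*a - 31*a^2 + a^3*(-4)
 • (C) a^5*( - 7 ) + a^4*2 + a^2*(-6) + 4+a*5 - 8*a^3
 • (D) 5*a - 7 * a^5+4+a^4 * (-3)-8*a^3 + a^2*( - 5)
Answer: A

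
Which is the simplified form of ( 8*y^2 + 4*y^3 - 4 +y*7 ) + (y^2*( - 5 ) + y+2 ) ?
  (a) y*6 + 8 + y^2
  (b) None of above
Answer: b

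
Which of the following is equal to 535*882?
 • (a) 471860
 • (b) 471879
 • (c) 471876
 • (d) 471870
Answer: d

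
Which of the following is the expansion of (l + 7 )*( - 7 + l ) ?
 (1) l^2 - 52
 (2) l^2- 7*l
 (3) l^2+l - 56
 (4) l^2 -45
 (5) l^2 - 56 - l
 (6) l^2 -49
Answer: 6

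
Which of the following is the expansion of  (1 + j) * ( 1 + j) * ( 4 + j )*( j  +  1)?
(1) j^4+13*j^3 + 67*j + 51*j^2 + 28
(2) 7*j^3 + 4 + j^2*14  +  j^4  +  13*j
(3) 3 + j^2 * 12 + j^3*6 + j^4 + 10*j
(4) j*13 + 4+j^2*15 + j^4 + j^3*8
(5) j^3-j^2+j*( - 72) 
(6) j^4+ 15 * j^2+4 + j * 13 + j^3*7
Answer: 6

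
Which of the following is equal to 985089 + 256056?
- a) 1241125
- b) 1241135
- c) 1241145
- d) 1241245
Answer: c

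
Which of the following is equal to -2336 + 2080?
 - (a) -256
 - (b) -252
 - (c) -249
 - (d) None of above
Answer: a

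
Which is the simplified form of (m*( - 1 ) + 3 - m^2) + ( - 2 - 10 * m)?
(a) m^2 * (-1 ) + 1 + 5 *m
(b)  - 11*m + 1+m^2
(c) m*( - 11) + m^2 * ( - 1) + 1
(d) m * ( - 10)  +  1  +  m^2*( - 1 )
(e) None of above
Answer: c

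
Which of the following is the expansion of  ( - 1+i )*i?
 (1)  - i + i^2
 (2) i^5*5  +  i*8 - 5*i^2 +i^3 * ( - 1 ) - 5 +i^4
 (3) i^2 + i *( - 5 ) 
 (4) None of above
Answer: 1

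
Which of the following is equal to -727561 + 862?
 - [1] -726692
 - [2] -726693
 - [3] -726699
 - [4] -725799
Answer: 3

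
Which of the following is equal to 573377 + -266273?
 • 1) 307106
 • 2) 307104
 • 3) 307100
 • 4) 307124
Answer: 2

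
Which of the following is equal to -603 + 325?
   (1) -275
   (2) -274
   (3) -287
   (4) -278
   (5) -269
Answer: 4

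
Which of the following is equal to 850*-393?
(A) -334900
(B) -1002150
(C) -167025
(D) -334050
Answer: D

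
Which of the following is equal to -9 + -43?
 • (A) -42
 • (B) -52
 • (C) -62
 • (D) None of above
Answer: B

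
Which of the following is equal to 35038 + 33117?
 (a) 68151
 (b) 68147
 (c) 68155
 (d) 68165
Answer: c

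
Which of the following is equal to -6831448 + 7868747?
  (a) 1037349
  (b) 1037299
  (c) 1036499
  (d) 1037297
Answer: b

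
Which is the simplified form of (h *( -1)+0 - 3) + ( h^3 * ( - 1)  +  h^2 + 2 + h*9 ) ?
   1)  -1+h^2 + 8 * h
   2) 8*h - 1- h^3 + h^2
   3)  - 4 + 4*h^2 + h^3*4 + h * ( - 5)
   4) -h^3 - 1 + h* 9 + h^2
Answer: 2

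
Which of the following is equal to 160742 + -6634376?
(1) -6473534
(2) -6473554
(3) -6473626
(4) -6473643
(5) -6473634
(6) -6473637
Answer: 5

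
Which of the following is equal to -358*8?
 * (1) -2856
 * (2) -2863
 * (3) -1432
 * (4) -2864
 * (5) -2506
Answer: 4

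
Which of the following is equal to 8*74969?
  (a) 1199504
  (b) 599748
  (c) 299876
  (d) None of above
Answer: d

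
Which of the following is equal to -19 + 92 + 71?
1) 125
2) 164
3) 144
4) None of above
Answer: 3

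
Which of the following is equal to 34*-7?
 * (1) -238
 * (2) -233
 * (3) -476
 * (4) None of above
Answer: 1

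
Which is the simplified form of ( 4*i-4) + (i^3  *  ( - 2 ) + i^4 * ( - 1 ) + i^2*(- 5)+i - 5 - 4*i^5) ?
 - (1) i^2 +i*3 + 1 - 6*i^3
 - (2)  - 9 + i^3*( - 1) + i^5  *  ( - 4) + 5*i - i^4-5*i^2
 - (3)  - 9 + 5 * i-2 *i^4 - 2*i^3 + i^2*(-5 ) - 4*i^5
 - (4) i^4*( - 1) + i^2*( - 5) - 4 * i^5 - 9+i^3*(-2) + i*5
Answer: 4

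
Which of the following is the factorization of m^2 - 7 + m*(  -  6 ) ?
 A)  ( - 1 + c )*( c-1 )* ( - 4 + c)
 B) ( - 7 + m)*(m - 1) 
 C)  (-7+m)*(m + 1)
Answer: C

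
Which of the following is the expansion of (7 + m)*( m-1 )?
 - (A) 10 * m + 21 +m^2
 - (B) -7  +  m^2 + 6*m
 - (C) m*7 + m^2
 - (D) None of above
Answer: B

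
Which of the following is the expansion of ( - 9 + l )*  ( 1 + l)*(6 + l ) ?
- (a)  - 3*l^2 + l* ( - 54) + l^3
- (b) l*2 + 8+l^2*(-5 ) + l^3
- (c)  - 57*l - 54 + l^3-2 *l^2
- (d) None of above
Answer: c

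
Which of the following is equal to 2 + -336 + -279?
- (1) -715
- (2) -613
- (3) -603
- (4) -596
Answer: 2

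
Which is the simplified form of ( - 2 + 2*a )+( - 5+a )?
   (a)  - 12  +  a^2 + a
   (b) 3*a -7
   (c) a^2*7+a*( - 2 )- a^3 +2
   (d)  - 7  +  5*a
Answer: b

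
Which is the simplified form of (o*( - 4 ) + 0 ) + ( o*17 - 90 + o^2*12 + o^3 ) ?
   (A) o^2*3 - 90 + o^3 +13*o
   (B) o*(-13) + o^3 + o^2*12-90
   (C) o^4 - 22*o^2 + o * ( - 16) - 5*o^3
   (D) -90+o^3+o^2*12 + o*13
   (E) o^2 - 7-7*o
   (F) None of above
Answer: D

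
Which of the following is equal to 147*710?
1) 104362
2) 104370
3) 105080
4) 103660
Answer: 2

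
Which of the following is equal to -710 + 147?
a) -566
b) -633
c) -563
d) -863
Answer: c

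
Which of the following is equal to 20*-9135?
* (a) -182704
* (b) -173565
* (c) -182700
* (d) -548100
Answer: c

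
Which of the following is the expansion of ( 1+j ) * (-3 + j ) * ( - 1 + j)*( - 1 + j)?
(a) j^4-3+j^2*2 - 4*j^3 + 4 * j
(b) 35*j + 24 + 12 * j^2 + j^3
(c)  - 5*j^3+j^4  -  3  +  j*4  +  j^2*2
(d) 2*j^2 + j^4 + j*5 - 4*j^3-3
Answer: a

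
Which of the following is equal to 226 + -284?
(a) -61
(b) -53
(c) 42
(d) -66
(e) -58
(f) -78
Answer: e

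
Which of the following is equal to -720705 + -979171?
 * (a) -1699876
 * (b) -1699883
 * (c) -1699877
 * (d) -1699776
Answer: a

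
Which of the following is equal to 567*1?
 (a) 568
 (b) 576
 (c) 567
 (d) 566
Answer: c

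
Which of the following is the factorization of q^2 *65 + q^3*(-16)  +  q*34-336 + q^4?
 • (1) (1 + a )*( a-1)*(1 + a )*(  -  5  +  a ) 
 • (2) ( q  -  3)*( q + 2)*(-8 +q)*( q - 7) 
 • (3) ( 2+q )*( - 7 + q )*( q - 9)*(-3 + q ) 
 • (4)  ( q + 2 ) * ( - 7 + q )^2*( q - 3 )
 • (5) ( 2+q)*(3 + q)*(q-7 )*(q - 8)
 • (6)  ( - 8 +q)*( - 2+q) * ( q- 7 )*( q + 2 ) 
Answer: 2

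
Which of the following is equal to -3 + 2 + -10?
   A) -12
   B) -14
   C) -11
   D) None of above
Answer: C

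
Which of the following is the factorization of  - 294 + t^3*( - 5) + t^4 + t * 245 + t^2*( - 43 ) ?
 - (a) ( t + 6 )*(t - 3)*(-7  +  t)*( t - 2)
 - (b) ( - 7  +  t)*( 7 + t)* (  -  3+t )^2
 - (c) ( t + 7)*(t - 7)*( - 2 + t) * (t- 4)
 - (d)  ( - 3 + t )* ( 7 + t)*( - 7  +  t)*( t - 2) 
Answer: d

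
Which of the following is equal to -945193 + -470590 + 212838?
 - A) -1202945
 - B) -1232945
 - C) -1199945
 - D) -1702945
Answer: A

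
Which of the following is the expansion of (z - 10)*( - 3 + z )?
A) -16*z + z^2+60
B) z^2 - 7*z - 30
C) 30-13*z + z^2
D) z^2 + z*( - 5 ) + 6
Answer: C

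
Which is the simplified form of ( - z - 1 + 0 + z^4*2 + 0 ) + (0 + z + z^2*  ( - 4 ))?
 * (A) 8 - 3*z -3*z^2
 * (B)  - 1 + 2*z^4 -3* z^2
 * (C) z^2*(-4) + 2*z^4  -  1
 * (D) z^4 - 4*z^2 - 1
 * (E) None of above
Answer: C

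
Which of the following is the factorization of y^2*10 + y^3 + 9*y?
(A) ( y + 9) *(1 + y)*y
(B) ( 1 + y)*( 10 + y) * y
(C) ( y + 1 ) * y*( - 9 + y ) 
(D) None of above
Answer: A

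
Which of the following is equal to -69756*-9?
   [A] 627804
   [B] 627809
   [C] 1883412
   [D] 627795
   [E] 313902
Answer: A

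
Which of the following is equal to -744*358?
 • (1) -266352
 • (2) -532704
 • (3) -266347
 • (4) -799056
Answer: 1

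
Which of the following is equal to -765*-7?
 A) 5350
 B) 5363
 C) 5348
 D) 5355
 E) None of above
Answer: D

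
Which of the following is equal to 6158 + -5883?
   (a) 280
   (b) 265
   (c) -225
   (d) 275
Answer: d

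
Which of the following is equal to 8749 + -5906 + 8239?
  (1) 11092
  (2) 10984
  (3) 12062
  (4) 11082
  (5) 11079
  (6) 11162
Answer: 4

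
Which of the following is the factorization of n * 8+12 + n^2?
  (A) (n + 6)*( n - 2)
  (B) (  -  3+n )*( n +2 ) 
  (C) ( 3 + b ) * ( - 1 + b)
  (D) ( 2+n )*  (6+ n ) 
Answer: D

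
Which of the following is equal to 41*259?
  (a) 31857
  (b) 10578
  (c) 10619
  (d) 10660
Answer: c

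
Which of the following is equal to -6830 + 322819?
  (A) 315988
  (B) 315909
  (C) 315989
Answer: C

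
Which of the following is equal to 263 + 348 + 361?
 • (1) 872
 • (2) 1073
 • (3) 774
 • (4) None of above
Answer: 4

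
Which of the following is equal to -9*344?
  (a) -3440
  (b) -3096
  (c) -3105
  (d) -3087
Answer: b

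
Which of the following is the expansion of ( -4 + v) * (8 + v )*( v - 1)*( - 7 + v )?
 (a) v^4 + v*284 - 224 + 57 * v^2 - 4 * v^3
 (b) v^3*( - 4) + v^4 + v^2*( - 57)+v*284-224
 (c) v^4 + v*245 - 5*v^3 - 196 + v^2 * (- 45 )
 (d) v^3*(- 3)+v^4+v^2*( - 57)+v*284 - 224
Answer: b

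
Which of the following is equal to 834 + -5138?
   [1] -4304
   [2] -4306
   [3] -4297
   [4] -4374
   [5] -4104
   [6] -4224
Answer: 1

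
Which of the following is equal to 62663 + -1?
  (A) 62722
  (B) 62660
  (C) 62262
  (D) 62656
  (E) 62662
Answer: E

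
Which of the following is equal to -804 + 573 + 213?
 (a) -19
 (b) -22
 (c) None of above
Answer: c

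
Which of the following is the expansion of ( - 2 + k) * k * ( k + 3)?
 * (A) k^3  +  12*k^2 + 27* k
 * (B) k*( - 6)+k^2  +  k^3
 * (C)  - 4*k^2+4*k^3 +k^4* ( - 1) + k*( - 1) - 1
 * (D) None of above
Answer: B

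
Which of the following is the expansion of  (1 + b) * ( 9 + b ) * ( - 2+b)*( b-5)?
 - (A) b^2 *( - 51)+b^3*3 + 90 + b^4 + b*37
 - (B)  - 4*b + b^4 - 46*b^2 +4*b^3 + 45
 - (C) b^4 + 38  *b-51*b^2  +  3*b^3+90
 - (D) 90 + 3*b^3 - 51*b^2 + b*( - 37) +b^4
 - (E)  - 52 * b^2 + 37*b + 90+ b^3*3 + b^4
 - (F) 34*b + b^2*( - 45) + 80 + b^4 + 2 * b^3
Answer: A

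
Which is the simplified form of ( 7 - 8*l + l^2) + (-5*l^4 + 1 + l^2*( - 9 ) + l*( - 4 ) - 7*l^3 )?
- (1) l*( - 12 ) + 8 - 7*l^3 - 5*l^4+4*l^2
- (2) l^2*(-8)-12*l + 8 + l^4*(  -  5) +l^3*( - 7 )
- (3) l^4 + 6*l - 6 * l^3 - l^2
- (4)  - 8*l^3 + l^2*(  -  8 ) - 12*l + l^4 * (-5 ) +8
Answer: 2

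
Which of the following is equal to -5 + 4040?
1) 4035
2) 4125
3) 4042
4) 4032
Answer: 1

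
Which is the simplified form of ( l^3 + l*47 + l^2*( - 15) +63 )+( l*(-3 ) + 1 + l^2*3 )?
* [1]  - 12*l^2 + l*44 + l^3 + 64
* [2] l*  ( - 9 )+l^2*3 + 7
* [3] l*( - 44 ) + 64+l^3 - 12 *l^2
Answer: 1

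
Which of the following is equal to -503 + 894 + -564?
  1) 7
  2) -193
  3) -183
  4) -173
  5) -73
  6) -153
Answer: 4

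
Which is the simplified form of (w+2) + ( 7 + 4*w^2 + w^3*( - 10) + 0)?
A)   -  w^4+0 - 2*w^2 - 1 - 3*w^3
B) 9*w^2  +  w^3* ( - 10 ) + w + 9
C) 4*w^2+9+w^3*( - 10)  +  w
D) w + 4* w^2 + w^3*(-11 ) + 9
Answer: C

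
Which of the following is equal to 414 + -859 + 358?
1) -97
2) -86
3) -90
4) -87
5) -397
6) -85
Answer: 4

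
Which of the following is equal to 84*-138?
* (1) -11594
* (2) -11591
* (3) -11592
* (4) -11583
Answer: 3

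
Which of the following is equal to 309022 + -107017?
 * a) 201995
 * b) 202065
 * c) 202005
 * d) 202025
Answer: c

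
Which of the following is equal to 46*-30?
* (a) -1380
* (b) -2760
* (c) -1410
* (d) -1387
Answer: a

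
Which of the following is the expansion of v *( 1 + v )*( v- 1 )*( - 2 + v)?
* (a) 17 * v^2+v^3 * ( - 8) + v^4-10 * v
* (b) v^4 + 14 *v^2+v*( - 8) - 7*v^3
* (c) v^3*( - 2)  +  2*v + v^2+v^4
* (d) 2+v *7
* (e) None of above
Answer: e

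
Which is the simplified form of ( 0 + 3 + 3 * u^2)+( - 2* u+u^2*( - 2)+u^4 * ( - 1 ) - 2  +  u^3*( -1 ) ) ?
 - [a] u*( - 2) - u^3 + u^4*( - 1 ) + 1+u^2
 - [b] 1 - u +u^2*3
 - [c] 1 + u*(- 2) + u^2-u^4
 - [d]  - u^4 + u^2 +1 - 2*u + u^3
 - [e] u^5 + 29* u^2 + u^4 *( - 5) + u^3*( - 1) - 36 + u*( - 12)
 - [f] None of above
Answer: a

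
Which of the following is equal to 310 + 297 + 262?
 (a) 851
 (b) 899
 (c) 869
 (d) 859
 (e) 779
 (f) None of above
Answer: c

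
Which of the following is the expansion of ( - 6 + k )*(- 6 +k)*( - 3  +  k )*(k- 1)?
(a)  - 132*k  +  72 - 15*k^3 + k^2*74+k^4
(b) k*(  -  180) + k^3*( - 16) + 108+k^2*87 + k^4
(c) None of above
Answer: b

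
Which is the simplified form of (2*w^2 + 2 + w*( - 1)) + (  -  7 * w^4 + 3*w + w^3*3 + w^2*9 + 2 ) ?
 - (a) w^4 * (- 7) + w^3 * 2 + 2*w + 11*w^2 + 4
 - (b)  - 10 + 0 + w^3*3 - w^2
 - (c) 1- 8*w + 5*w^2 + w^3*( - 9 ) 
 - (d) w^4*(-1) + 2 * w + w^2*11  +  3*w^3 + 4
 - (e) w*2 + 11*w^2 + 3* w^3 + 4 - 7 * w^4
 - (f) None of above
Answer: e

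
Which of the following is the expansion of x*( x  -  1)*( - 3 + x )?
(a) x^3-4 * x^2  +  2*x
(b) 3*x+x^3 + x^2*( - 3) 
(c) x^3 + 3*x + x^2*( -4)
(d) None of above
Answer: c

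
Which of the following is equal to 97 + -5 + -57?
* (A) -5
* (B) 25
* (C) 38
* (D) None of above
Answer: D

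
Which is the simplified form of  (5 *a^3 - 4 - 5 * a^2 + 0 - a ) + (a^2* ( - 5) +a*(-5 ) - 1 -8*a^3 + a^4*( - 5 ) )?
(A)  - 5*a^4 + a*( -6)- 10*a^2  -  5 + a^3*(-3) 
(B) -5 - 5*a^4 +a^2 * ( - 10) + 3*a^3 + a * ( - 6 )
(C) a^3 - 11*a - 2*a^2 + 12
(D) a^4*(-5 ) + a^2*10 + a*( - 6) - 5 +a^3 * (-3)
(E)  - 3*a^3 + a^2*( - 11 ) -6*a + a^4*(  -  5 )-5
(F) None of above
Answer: A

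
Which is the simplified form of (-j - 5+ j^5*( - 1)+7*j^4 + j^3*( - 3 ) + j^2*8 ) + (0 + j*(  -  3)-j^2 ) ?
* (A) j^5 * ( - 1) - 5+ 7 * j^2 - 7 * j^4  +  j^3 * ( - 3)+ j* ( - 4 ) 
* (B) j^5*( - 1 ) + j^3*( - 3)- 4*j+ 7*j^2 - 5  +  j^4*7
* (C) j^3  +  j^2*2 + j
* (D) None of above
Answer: B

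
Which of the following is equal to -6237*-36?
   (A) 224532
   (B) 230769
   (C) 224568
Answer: A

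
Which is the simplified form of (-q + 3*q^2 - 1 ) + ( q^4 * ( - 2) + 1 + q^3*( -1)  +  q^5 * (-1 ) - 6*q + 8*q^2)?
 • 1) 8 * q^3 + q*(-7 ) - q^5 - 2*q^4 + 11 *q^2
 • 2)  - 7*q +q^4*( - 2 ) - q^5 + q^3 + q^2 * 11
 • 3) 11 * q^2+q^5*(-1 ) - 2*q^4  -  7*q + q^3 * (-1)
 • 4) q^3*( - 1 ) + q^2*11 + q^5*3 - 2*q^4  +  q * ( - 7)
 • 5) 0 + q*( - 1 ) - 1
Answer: 3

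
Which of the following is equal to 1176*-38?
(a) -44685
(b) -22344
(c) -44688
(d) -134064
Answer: c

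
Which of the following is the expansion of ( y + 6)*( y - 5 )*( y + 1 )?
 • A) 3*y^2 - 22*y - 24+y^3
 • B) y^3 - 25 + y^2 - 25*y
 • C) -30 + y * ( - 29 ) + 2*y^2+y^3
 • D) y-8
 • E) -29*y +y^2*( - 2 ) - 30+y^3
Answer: C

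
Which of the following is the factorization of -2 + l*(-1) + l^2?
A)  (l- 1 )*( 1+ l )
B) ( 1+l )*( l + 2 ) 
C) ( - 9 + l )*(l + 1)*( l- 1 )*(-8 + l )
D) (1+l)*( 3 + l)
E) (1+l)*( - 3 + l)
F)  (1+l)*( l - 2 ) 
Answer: F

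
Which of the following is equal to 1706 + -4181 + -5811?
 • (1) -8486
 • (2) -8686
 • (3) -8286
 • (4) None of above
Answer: 3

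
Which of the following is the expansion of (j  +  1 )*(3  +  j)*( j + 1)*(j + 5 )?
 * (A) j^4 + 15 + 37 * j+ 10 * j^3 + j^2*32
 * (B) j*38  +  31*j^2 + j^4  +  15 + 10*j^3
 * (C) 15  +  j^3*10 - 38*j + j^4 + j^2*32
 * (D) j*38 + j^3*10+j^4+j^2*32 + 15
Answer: D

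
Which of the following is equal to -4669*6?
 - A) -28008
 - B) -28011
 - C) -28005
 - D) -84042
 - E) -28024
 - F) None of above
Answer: F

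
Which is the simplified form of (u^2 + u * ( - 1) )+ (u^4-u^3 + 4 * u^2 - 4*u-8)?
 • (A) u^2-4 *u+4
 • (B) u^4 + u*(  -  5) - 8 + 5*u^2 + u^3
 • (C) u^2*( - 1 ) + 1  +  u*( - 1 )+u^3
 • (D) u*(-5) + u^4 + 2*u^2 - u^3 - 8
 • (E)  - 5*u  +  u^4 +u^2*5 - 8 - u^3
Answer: E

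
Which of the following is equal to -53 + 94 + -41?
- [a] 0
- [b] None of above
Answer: a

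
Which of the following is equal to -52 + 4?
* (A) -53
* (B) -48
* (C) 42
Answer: B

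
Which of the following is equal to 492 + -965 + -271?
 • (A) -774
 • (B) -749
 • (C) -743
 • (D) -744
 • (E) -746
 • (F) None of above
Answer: D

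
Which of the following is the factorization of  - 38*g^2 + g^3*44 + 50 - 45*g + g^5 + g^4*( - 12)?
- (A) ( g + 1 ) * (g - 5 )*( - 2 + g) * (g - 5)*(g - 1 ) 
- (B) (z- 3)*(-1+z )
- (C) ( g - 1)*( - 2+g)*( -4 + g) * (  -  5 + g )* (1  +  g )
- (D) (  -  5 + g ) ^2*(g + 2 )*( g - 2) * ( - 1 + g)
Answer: A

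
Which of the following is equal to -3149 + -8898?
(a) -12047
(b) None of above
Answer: a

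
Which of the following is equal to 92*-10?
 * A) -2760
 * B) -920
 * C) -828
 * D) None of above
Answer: B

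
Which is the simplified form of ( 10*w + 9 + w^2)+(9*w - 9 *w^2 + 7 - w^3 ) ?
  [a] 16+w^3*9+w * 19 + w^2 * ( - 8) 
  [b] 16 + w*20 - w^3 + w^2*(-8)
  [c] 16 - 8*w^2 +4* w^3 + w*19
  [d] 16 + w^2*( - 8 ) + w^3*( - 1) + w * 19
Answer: d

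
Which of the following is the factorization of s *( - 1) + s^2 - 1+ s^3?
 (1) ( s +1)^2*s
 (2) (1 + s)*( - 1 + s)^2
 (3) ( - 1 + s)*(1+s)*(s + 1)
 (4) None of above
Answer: 3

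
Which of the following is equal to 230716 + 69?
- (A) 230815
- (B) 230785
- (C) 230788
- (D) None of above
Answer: B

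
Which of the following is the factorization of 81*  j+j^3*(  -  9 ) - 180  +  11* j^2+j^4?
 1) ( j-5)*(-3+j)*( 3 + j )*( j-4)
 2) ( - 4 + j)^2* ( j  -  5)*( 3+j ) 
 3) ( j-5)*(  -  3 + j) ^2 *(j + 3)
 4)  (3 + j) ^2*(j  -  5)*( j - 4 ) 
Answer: 1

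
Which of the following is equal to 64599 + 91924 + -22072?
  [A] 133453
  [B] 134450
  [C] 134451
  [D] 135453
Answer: C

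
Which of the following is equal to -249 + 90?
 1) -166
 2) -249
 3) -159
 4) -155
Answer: 3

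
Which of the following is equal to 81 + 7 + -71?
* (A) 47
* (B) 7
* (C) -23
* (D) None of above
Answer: D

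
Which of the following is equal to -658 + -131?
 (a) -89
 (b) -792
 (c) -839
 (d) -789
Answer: d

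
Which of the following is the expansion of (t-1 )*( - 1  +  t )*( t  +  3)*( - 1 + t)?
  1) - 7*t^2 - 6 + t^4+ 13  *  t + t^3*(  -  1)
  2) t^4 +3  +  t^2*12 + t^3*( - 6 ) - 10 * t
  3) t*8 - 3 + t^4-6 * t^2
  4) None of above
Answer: 3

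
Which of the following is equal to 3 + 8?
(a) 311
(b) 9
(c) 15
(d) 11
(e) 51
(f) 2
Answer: d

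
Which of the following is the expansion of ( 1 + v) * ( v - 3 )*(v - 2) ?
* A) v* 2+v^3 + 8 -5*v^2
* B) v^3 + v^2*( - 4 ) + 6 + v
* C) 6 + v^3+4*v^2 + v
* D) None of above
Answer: B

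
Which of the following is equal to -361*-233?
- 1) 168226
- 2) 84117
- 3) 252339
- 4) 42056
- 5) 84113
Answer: 5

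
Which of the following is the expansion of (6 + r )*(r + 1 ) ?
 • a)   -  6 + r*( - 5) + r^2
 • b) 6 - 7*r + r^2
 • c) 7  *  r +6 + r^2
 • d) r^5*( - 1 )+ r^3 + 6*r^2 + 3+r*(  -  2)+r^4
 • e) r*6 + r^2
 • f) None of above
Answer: c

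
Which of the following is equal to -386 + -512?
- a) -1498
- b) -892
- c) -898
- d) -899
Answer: c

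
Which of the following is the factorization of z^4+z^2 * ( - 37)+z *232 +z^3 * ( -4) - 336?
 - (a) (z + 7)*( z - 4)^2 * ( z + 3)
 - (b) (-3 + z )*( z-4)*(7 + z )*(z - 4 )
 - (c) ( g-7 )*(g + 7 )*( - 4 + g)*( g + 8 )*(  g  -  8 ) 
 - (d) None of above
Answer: b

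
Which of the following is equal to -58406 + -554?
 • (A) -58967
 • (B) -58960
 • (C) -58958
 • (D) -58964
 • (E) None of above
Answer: B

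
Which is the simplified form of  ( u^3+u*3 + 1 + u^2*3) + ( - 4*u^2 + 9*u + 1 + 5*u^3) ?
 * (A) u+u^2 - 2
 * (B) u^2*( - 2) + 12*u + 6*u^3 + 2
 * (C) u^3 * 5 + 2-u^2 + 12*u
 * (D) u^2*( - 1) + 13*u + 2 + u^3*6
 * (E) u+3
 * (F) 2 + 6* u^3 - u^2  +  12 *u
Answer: F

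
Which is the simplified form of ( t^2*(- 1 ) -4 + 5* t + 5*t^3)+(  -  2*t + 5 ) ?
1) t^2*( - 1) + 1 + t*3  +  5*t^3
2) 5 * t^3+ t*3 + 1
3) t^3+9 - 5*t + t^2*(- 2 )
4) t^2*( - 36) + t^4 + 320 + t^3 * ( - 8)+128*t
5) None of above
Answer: 1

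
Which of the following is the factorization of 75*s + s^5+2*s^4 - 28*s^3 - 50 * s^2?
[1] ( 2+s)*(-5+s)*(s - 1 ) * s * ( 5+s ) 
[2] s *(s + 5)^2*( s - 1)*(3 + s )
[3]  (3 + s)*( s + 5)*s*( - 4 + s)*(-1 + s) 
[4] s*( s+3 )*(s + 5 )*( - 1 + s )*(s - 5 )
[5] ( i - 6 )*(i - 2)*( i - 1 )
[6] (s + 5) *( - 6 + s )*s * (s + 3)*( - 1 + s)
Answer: 4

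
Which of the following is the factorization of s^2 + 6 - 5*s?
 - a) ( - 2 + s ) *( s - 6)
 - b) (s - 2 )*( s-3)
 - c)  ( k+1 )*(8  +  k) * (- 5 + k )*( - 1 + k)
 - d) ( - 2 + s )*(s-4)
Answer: b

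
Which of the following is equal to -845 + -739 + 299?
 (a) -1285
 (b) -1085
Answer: a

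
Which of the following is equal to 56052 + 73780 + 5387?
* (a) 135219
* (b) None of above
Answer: a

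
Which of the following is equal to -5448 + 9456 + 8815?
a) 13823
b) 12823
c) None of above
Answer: b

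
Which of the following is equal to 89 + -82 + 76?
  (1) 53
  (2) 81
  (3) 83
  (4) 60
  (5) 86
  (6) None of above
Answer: 3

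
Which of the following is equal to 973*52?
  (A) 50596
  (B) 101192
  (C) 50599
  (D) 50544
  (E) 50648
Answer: A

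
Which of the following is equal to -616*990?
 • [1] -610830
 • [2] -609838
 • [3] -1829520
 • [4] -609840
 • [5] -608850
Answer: 4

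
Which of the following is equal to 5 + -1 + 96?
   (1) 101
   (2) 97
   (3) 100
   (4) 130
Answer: 3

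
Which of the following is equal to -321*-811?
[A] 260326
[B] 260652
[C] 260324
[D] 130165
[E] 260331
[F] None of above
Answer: E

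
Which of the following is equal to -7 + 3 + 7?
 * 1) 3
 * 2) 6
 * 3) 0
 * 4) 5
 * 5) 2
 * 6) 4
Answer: 1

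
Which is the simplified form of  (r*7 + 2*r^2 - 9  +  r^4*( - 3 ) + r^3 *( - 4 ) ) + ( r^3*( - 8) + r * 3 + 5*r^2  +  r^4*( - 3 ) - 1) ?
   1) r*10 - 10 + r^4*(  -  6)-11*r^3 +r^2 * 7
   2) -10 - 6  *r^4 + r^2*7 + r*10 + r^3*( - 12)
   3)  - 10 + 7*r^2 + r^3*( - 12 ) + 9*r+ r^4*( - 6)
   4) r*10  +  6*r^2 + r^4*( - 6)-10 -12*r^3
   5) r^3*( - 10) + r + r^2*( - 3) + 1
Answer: 2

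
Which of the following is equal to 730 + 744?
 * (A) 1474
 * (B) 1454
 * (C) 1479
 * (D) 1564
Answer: A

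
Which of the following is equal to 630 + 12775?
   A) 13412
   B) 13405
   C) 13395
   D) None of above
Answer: B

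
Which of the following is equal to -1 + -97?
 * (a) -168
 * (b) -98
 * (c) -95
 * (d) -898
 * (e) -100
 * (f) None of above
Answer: b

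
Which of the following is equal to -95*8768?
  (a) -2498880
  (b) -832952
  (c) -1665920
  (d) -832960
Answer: d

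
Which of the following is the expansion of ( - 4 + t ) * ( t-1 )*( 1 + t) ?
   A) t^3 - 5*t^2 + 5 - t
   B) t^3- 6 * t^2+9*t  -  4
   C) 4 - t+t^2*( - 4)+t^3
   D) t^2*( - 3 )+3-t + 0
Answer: C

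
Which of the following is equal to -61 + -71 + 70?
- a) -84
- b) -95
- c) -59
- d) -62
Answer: d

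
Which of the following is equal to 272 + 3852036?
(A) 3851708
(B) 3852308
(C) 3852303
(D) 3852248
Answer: B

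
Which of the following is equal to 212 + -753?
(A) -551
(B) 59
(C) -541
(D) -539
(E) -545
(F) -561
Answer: C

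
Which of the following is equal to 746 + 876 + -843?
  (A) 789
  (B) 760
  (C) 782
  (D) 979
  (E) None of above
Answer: E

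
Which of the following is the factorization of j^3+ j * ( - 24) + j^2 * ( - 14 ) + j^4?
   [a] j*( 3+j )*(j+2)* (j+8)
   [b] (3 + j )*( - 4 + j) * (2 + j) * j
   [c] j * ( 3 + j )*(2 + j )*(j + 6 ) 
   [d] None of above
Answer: b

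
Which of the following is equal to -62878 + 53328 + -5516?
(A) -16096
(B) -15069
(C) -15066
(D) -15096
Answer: C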